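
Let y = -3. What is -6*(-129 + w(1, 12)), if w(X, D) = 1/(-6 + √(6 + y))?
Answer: 8526/11 + 2*√3/11 ≈ 775.41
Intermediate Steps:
w(X, D) = 1/(-6 + √3) (w(X, D) = 1/(-6 + √(6 - 3)) = 1/(-6 + √3))
-6*(-129 + w(1, 12)) = -6*(-129 + (-2/11 - √3/33)) = -6*(-1421/11 - √3/33) = 8526/11 + 2*√3/11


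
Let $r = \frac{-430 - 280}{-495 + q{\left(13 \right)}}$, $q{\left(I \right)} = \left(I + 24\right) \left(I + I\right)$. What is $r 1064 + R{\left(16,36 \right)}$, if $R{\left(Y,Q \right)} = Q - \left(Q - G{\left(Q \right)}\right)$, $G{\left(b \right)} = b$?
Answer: $- \frac{738628}{467} \approx -1581.6$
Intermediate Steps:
$q{\left(I \right)} = 2 I \left(24 + I\right)$ ($q{\left(I \right)} = \left(24 + I\right) 2 I = 2 I \left(24 + I\right)$)
$r = - \frac{710}{467}$ ($r = \frac{-430 - 280}{-495 + 2 \cdot 13 \left(24 + 13\right)} = - \frac{710}{-495 + 2 \cdot 13 \cdot 37} = - \frac{710}{-495 + 962} = - \frac{710}{467} \approx -1.5203$)
$R{\left(Y,Q \right)} = Q$ ($R{\left(Y,Q \right)} = Q + \left(Q - Q\right) = Q + 0 = Q$)
$r 1064 + R{\left(16,36 \right)} = \left(- \frac{710}{467}\right) 1064 + 36 = - \frac{755440}{467} + 36 = - \frac{738628}{467}$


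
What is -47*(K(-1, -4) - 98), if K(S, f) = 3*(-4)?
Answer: 5170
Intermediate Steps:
K(S, f) = -12
-47*(K(-1, -4) - 98) = -47*(-12 - 98) = -47*(-110) = 5170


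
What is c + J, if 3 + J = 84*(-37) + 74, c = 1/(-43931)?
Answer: -133418448/43931 ≈ -3037.0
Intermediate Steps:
c = -1/43931 ≈ -2.2763e-5
J = -3037 (J = -3 + (84*(-37) + 74) = -3 + (-3108 + 74) = -3 - 3034 = -3037)
c + J = -1/43931 - 3037 = -133418448/43931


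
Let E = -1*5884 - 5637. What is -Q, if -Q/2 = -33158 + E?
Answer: -89358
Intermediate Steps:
E = -11521 (E = -5884 - 5637 = -11521)
Q = 89358 (Q = -2*(-33158 - 11521) = -2*(-44679) = 89358)
-Q = -1*89358 = -89358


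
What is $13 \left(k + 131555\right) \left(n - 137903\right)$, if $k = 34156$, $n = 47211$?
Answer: $-195372606156$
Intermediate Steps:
$13 \left(k + 131555\right) \left(n - 137903\right) = 13 \left(34156 + 131555\right) \left(47211 - 137903\right) = 13 \cdot 165711 \left(-90692\right) = 13 \left(-15028662012\right) = -195372606156$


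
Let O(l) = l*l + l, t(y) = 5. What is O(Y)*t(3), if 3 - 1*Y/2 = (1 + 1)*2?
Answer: 10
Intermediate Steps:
Y = -2 (Y = 6 - 2*(1 + 1)*2 = 6 - 4*2 = 6 - 2*4 = 6 - 8 = -2)
O(l) = l + l² (O(l) = l² + l = l + l²)
O(Y)*t(3) = -2*(1 - 2)*5 = -2*(-1)*5 = 2*5 = 10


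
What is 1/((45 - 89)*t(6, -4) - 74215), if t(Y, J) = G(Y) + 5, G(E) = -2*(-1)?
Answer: -1/74523 ≈ -1.3419e-5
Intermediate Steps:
G(E) = 2
t(Y, J) = 7 (t(Y, J) = 2 + 5 = 7)
1/((45 - 89)*t(6, -4) - 74215) = 1/((45 - 89)*7 - 74215) = 1/(-44*7 - 74215) = 1/(-308 - 74215) = 1/(-74523) = -1/74523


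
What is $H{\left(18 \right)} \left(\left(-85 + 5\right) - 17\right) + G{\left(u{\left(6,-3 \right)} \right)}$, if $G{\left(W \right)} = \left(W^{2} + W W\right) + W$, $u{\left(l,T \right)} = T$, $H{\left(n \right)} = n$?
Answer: $-1731$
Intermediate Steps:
$G{\left(W \right)} = W + 2 W^{2}$ ($G{\left(W \right)} = \left(W^{2} + W^{2}\right) + W = 2 W^{2} + W = W + 2 W^{2}$)
$H{\left(18 \right)} \left(\left(-85 + 5\right) - 17\right) + G{\left(u{\left(6,-3 \right)} \right)} = 18 \left(\left(-85 + 5\right) - 17\right) - 3 \left(1 + 2 \left(-3\right)\right) = 18 \left(-80 - 17\right) - 3 \left(1 - 6\right) = 18 \left(-97\right) - -15 = -1746 + 15 = -1731$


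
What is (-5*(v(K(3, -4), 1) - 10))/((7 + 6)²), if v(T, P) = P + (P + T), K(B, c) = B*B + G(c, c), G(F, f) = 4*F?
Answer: 75/169 ≈ 0.44379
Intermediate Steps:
K(B, c) = B² + 4*c (K(B, c) = B*B + 4*c = B² + 4*c)
v(T, P) = T + 2*P
(-5*(v(K(3, -4), 1) - 10))/((7 + 6)²) = (-5*(((3² + 4*(-4)) + 2*1) - 10))/((7 + 6)²) = (-5*(((9 - 16) + 2) - 10))/(13²) = -5*((-7 + 2) - 10)/169 = -5*(-5 - 10)*(1/169) = -5*(-15)*(1/169) = 75*(1/169) = 75/169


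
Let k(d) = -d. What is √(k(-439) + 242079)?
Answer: √242518 ≈ 492.46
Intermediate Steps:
√(k(-439) + 242079) = √(-1*(-439) + 242079) = √(439 + 242079) = √242518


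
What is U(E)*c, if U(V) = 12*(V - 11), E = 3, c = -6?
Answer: 576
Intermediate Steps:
U(V) = -132 + 12*V (U(V) = 12*(-11 + V) = -132 + 12*V)
U(E)*c = (-132 + 12*3)*(-6) = (-132 + 36)*(-6) = -96*(-6) = 576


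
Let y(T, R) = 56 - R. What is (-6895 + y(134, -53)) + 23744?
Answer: 16958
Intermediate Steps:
(-6895 + y(134, -53)) + 23744 = (-6895 + (56 - 1*(-53))) + 23744 = (-6895 + (56 + 53)) + 23744 = (-6895 + 109) + 23744 = -6786 + 23744 = 16958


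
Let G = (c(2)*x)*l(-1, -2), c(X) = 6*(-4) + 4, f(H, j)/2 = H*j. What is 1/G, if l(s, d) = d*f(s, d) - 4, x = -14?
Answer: -1/3360 ≈ -0.00029762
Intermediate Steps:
f(H, j) = 2*H*j (f(H, j) = 2*(H*j) = 2*H*j)
l(s, d) = -4 + 2*s*d² (l(s, d) = d*(2*s*d) - 4 = d*(2*d*s) - 4 = 2*s*d² - 4 = -4 + 2*s*d²)
c(X) = -20 (c(X) = -24 + 4 = -20)
G = -3360 (G = (-20*(-14))*(-4 + 2*(-1)*(-2)²) = 280*(-4 + 2*(-1)*4) = 280*(-4 - 8) = 280*(-12) = -3360)
1/G = 1/(-3360) = -1/3360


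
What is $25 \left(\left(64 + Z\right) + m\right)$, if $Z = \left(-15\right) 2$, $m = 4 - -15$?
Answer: $1325$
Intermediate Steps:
$m = 19$ ($m = 4 + 15 = 19$)
$Z = -30$
$25 \left(\left(64 + Z\right) + m\right) = 25 \left(\left(64 - 30\right) + 19\right) = 25 \left(34 + 19\right) = 25 \cdot 53 = 1325$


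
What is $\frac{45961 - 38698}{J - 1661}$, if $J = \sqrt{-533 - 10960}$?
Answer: $- \frac{12063843}{2770414} - \frac{21789 i \sqrt{1277}}{2770414} \approx -4.3545 - 0.28105 i$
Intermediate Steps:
$J = 3 i \sqrt{1277}$ ($J = \sqrt{-11493} = 3 i \sqrt{1277} \approx 107.21 i$)
$\frac{45961 - 38698}{J - 1661} = \frac{45961 - 38698}{3 i \sqrt{1277} - 1661} = \frac{7263}{-1661 + 3 i \sqrt{1277}}$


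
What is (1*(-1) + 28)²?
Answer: 729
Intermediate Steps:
(1*(-1) + 28)² = (-1 + 28)² = 27² = 729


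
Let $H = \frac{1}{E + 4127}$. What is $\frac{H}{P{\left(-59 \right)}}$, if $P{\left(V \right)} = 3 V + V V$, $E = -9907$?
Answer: $- \frac{1}{19097120} \approx -5.2364 \cdot 10^{-8}$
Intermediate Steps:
$H = - \frac{1}{5780}$ ($H = \frac{1}{-9907 + 4127} = \frac{1}{-5780} = - \frac{1}{5780} \approx -0.00017301$)
$P{\left(V \right)} = V^{2} + 3 V$ ($P{\left(V \right)} = 3 V + V^{2} = V^{2} + 3 V$)
$\frac{H}{P{\left(-59 \right)}} = - \frac{1}{5780 \left(- 59 \left(3 - 59\right)\right)} = - \frac{1}{5780 \left(\left(-59\right) \left(-56\right)\right)} = - \frac{1}{5780 \cdot 3304} = \left(- \frac{1}{5780}\right) \frac{1}{3304} = - \frac{1}{19097120}$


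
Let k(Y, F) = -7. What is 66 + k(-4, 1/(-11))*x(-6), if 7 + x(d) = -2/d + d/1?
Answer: 464/3 ≈ 154.67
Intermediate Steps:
x(d) = -7 + d - 2/d (x(d) = -7 + (-2/d + d/1) = -7 + (-2/d + d*1) = -7 + (-2/d + d) = -7 + (d - 2/d) = -7 + d - 2/d)
66 + k(-4, 1/(-11))*x(-6) = 66 - 7*(-7 - 6 - 2/(-6)) = 66 - 7*(-7 - 6 - 2*(-1/6)) = 66 - 7*(-7 - 6 + 1/3) = 66 - 7*(-38/3) = 66 + 266/3 = 464/3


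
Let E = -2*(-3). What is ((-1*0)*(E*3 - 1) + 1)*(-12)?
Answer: -12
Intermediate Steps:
E = 6
((-1*0)*(E*3 - 1) + 1)*(-12) = ((-1*0)*(6*3 - 1) + 1)*(-12) = (0*(18 - 1) + 1)*(-12) = (0*17 + 1)*(-12) = (0 + 1)*(-12) = 1*(-12) = -12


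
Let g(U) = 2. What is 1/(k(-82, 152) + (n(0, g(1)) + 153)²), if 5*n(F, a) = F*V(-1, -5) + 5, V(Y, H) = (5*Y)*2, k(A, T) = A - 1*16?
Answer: 1/23618 ≈ 4.2341e-5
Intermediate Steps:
k(A, T) = -16 + A (k(A, T) = A - 16 = -16 + A)
V(Y, H) = 10*Y
n(F, a) = 1 - 2*F (n(F, a) = (F*(10*(-1)) + 5)/5 = (F*(-10) + 5)/5 = (-10*F + 5)/5 = (5 - 10*F)/5 = 1 - 2*F)
1/(k(-82, 152) + (n(0, g(1)) + 153)²) = 1/((-16 - 82) + ((1 - 2*0) + 153)²) = 1/(-98 + ((1 + 0) + 153)²) = 1/(-98 + (1 + 153)²) = 1/(-98 + 154²) = 1/(-98 + 23716) = 1/23618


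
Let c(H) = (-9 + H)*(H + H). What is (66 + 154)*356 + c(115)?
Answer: 102700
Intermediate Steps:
c(H) = 2*H*(-9 + H) (c(H) = (-9 + H)*(2*H) = 2*H*(-9 + H))
(66 + 154)*356 + c(115) = (66 + 154)*356 + 2*115*(-9 + 115) = 220*356 + 2*115*106 = 78320 + 24380 = 102700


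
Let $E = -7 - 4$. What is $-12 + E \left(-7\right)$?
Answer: $65$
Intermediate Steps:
$E = -11$ ($E = -7 - 4 = -11$)
$-12 + E \left(-7\right) = -12 - -77 = -12 + 77 = 65$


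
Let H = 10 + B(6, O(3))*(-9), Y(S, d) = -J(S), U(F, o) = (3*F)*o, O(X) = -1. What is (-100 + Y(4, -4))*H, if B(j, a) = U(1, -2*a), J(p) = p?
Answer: 4576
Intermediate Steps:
U(F, o) = 3*F*o
B(j, a) = -6*a (B(j, a) = 3*1*(-2*a) = -6*a)
Y(S, d) = -S
H = -44 (H = 10 - 6*(-1)*(-9) = 10 + 6*(-9) = 10 - 54 = -44)
(-100 + Y(4, -4))*H = (-100 - 1*4)*(-44) = (-100 - 4)*(-44) = -104*(-44) = 4576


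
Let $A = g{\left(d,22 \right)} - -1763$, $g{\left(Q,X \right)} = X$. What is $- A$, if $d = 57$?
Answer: $-1785$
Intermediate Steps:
$A = 1785$ ($A = 22 - -1763 = 22 + 1763 = 1785$)
$- A = \left(-1\right) 1785 = -1785$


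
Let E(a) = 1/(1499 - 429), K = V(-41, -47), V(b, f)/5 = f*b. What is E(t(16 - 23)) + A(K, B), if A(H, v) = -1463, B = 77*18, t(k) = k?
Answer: -1565409/1070 ≈ -1463.0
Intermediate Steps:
V(b, f) = 5*b*f (V(b, f) = 5*(f*b) = 5*(b*f) = 5*b*f)
B = 1386
K = 9635 (K = 5*(-41)*(-47) = 9635)
E(a) = 1/1070
E(t(16 - 23)) + A(K, B) = 1/1070 - 1463 = -1565409/1070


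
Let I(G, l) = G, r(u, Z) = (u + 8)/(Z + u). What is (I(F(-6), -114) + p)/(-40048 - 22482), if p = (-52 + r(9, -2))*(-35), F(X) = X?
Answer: -133/4810 ≈ -0.027651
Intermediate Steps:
r(u, Z) = (8 + u)/(Z + u)
p = 1735 (p = (-52 + (8 + 9)/(-2 + 9))*(-35) = (-52 + 17/7)*(-35) = -347/7*(-35) = 1735)
(I(F(-6), -114) + p)/(-40048 - 22482) = (-6 + 1735)/(-40048 - 22482) = 1729/(-62530) = 1729*(-1/62530) = -133/4810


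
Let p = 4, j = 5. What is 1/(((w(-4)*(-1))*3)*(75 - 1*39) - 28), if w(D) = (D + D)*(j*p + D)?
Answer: 1/13796 ≈ 7.2485e-5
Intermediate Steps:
w(D) = 2*D*(20 + D) (w(D) = (D + D)*(5*4 + D) = (2*D)*(20 + D) = 2*D*(20 + D))
1/(((w(-4)*(-1))*3)*(75 - 1*39) - 28) = 1/((((2*(-4)*(20 - 4))*(-1))*3)*(75 - 1*39) - 28) = 1/((((2*(-4)*16)*(-1))*3)*(75 - 39) - 28) = 1/((-128*(-1)*3)*36 - 28) = 1/((128*3)*36 - 28) = 1/(384*36 - 28) = 1/(13824 - 28) = 1/13796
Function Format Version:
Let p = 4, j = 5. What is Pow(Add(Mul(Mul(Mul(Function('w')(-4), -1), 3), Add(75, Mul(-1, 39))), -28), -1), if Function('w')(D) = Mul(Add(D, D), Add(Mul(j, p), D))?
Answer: Rational(1, 13796) ≈ 7.2485e-5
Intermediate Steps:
Function('w')(D) = Mul(2, D, Add(20, D)) (Function('w')(D) = Mul(Add(D, D), Add(Mul(5, 4), D)) = Mul(Mul(2, D), Add(20, D)) = Mul(2, D, Add(20, D)))
Pow(Add(Mul(Mul(Mul(Function('w')(-4), -1), 3), Add(75, Mul(-1, 39))), -28), -1) = Pow(Add(Mul(Mul(Mul(Mul(2, -4, Add(20, -4)), -1), 3), Add(75, Mul(-1, 39))), -28), -1) = Pow(Add(Mul(Mul(Mul(Mul(2, -4, 16), -1), 3), Add(75, -39)), -28), -1) = Pow(Add(Mul(Mul(Mul(-128, -1), 3), 36), -28), -1) = Pow(Add(Mul(Mul(128, 3), 36), -28), -1) = Pow(Add(Mul(384, 36), -28), -1) = Pow(Add(13824, -28), -1) = Pow(13796, -1) = Rational(1, 13796)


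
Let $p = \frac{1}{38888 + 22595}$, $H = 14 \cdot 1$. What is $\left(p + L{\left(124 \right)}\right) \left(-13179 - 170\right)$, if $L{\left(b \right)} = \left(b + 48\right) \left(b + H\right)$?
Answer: $- \frac{19481003167661}{61483} \approx -3.1685 \cdot 10^{8}$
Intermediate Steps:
$H = 14$
$p = \frac{1}{61483} \approx 1.6265 \cdot 10^{-5}$
$L{\left(b \right)} = \left(14 + b\right) \left(48 + b\right)$ ($L{\left(b \right)} = \left(b + 48\right) \left(b + 14\right) = \left(48 + b\right) \left(14 + b\right) = \left(14 + b\right) \left(48 + b\right)$)
$\left(p + L{\left(124 \right)}\right) \left(-13179 - 170\right) = \left(\frac{1}{61483} + \left(672 + 124^{2} + 62 \cdot 124\right)\right) \left(-13179 - 170\right) = \left(\frac{1}{61483} + \left(672 + 15376 + 7688\right)\right) \left(-13179 - 170\right) = \left(\frac{1}{61483} + 23736\right) \left(-13349\right) = \frac{1459360489}{61483} \left(-13349\right) = - \frac{19481003167661}{61483}$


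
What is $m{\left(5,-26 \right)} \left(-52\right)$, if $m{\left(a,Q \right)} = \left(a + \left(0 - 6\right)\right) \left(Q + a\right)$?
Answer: $-1092$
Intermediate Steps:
$m{\left(a,Q \right)} = \left(-6 + a\right) \left(Q + a\right)$ ($m{\left(a,Q \right)} = \left(a + \left(0 - 6\right)\right) \left(Q + a\right) = \left(a - 6\right) \left(Q + a\right) = \left(-6 + a\right) \left(Q + a\right)$)
$m{\left(5,-26 \right)} \left(-52\right) = \left(5^{2} - -156 - 30 - 130\right) \left(-52\right) = \left(25 + 156 - 30 - 130\right) \left(-52\right) = 21 \left(-52\right) = -1092$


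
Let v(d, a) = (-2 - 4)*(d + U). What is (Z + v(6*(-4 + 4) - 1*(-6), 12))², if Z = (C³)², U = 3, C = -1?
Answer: 2809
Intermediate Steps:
v(d, a) = -18 - 6*d (v(d, a) = (-2 - 4)*(d + 3) = -6*(3 + d) = -18 - 6*d)
Z = 1 (Z = ((-1)³)² = (-1)² = 1)
(Z + v(6*(-4 + 4) - 1*(-6), 12))² = (1 + (-18 - 6*(6*(-4 + 4) - 1*(-6))))² = (1 + (-18 - 6*(6*0 + 6)))² = (1 + (-18 - 6*(0 + 6)))² = (1 + (-18 - 6*6))² = (1 + (-18 - 36))² = (1 - 54)² = (-53)² = 2809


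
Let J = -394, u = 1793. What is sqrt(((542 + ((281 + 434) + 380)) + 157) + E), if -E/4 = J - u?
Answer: sqrt(10542) ≈ 102.67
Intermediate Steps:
E = 8748 (E = -4*(-394 - 1*1793) = -4*(-394 - 1793) = -4*(-2187) = 8748)
sqrt(((542 + ((281 + 434) + 380)) + 157) + E) = sqrt(((542 + ((281 + 434) + 380)) + 157) + 8748) = sqrt(((542 + (715 + 380)) + 157) + 8748) = sqrt(((542 + 1095) + 157) + 8748) = sqrt((1637 + 157) + 8748) = sqrt(1794 + 8748) = sqrt(10542)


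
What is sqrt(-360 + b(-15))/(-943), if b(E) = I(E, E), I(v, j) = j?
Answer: -5*I*sqrt(15)/943 ≈ -0.020535*I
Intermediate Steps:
b(E) = E
sqrt(-360 + b(-15))/(-943) = sqrt(-360 - 15)/(-943) = sqrt(-375)*(-1/943) = (5*I*sqrt(15))*(-1/943) = -5*I*sqrt(15)/943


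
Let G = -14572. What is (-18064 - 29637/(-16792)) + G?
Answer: -547994075/16792 ≈ -32634.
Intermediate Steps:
(-18064 - 29637/(-16792)) + G = (-18064 - 29637/(-16792)) - 14572 = (-18064 - 29637*(-1/16792)) - 14572 = (-18064 + 29637/16792) - 14572 = -303301051/16792 - 14572 = -547994075/16792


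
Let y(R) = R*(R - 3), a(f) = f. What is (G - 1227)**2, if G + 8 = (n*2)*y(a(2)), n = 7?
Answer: 1595169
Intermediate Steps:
y(R) = R*(-3 + R)
G = -36 (G = -8 + (7*2)*(2*(-3 + 2)) = -8 + 14*(2*(-1)) = -8 + 14*(-2) = -8 - 28 = -36)
(G - 1227)**2 = (-36 - 1227)**2 = (-1263)**2 = 1595169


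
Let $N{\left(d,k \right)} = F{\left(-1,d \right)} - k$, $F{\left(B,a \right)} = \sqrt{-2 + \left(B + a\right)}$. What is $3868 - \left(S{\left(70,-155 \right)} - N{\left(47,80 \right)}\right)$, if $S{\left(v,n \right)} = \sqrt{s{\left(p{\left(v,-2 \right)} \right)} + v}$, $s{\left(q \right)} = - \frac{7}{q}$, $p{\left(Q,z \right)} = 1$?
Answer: $3788 - 3 \sqrt{7} + 2 \sqrt{11} \approx 3786.7$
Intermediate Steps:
$F{\left(B,a \right)} = \sqrt{-2 + B + a}$
$N{\left(d,k \right)} = \sqrt{-3 + d} - k$ ($N{\left(d,k \right)} = \sqrt{-2 - 1 + d} - k = \sqrt{-3 + d} - k$)
$S{\left(v,n \right)} = \sqrt{-7 + v}$ ($S{\left(v,n \right)} = \sqrt{- \frac{7}{1} + v} = \sqrt{\left(-7\right) 1 + v} = \sqrt{-7 + v}$)
$3868 - \left(S{\left(70,-155 \right)} - N{\left(47,80 \right)}\right) = 3868 - \left(\sqrt{-7 + 70} - \left(\sqrt{-3 + 47} - 80\right)\right) = 3868 - \left(\sqrt{63} - \left(\sqrt{44} - 80\right)\right) = 3868 - \left(3 \sqrt{7} - \left(2 \sqrt{11} - 80\right)\right) = 3868 - \left(3 \sqrt{7} - \left(-80 + 2 \sqrt{11}\right)\right) = 3868 - \left(3 \sqrt{7} + \left(80 - 2 \sqrt{11}\right)\right) = 3868 - \left(80 - 2 \sqrt{11} + 3 \sqrt{7}\right) = 3788 - 3 \sqrt{7} + 2 \sqrt{11}$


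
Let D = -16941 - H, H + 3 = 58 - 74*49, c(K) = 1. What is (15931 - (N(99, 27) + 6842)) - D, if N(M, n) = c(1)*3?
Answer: 22456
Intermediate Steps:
H = -3571 (H = -3 + (58 - 74*49) = -3 + (58 - 3626) = -3 - 3568 = -3571)
N(M, n) = 3 (N(M, n) = 1*3 = 3)
D = -13370 (D = -16941 - 1*(-3571) = -16941 + 3571 = -13370)
(15931 - (N(99, 27) + 6842)) - D = (15931 - (3 + 6842)) - 1*(-13370) = (15931 - 1*6845) + 13370 = (15931 - 6845) + 13370 = 9086 + 13370 = 22456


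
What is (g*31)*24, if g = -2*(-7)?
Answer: 10416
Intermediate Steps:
g = 14
(g*31)*24 = (14*31)*24 = 434*24 = 10416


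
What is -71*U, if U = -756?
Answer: 53676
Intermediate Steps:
-71*U = -71*(-756) = 53676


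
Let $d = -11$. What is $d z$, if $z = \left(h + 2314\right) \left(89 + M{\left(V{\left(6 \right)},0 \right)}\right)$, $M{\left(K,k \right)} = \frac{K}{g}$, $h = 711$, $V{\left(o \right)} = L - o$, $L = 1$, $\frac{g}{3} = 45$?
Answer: $- \frac{79926550}{27} \approx -2.9602 \cdot 10^{6}$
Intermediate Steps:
$g = 135$ ($g = 3 \cdot 45 = 135$)
$V{\left(o \right)} = 1 - o$
$M{\left(K,k \right)} = \frac{K}{135}$
$z = \frac{7266050}{27}$ ($z = \left(711 + 2314\right) \left(89 + \frac{1 - 6}{135}\right) = 3025 \left(89 + \frac{1 - 6}{135}\right) = 3025 \left(89 + \frac{1}{135} \left(-5\right)\right) = 3025 \left(89 - \frac{1}{27}\right) = 3025 \cdot \frac{2402}{27} = \frac{7266050}{27} \approx 2.6911 \cdot 10^{5}$)
$d z = \left(-11\right) \frac{7266050}{27} = - \frac{79926550}{27}$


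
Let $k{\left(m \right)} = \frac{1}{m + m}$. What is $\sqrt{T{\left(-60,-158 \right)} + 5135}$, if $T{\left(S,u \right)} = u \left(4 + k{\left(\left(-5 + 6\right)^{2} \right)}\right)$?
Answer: $2 \sqrt{1106} \approx 66.513$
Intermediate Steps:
$k{\left(m \right)} = \frac{1}{2 m}$
$T{\left(S,u \right)} = \frac{9 u}{2}$ ($T{\left(S,u \right)} = u \left(4 + \frac{1}{2 \left(-5 + 6\right)^{2}}\right) = u \left(4 + \frac{1}{2 \cdot 1^{2}}\right) = u \left(4 + \frac{1}{2 \cdot 1}\right) = u \left(4 + \frac{1}{2} \cdot 1\right) = u \left(4 + \frac{1}{2}\right) = u \frac{9}{2} = \frac{9 u}{2}$)
$\sqrt{T{\left(-60,-158 \right)} + 5135} = \sqrt{\frac{9}{2} \left(-158\right) + 5135} = \sqrt{-711 + 5135} = \sqrt{4424} = 2 \sqrt{1106}$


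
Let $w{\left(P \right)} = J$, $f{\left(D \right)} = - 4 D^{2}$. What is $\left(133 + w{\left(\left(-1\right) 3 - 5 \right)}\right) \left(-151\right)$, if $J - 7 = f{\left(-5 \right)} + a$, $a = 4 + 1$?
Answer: $-6795$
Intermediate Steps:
$a = 5$
$J = -88$ ($J = 7 + \left(- 4 \left(-5\right)^{2} + 5\right) = 7 + \left(\left(-4\right) 25 + 5\right) = 7 + \left(-100 + 5\right) = 7 - 95 = -88$)
$w{\left(P \right)} = -88$
$\left(133 + w{\left(\left(-1\right) 3 - 5 \right)}\right) \left(-151\right) = \left(133 - 88\right) \left(-151\right) = 45 \left(-151\right) = -6795$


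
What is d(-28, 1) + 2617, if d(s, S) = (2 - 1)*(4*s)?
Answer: 2505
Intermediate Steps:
d(s, S) = 4*s (d(s, S) = 1*(4*s) = 4*s)
d(-28, 1) + 2617 = 4*(-28) + 2617 = -112 + 2617 = 2505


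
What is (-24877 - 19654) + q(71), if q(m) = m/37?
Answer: -1647576/37 ≈ -44529.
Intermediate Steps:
q(m) = m/37 (q(m) = m*(1/37) = m/37)
(-24877 - 19654) + q(71) = (-24877 - 19654) + (1/37)*71 = -44531 + 71/37 = -1647576/37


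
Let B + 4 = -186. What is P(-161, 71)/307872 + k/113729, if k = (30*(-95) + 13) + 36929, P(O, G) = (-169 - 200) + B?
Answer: 10432397713/35013974688 ≈ 0.29795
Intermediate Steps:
B = -190 (B = -4 - 186 = -190)
P(O, G) = -559 (P(O, G) = (-169 - 200) - 190 = -369 - 190 = -559)
k = 34092 (k = (-2850 + 13) + 36929 = -2837 + 36929 = 34092)
P(-161, 71)/307872 + k/113729 = -559/307872 + 34092/113729 = 10432397713/35013974688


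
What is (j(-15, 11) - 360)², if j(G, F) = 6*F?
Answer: 86436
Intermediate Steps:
(j(-15, 11) - 360)² = (6*11 - 360)² = (66 - 360)² = (-294)² = 86436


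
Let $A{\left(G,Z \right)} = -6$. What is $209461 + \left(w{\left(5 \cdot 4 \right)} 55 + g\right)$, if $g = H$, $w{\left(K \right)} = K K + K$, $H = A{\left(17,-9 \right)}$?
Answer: $232555$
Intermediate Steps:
$H = -6$
$w{\left(K \right)} = K + K^{2}$ ($w{\left(K \right)} = K^{2} + K = K + K^{2}$)
$g = -6$
$209461 + \left(w{\left(5 \cdot 4 \right)} 55 + g\right) = 209461 - \left(6 - 5 \cdot 4 \left(1 + 5 \cdot 4\right) 55\right) = 209461 - \left(6 - 20 \left(1 + 20\right) 55\right) = 209461 - \left(6 - 20 \cdot 21 \cdot 55\right) = 209461 + \left(420 \cdot 55 - 6\right) = 209461 + \left(23100 - 6\right) = 209461 + 23094 = 232555$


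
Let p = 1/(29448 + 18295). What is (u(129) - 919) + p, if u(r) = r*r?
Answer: 750615447/47743 ≈ 15722.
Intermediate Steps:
u(r) = r²
p = 1/47743 ≈ 2.0945e-5
(u(129) - 919) + p = (129² - 919) + 1/47743 = (16641 - 919) + 1/47743 = 15722 + 1/47743 = 750615447/47743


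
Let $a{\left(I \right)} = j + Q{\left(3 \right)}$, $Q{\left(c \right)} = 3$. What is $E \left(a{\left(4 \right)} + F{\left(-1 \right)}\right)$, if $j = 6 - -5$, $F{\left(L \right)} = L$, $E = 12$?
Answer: $156$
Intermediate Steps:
$j = 11$ ($j = 6 + 5 = 11$)
$a{\left(I \right)} = 14$ ($a{\left(I \right)} = 11 + 3 = 14$)
$E \left(a{\left(4 \right)} + F{\left(-1 \right)}\right) = 12 \left(14 - 1\right) = 12 \cdot 13 = 156$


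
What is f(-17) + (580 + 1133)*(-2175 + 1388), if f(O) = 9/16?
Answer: -21570087/16 ≈ -1.3481e+6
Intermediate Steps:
f(O) = 9/16 (f(O) = 9*(1/16) = 9/16)
f(-17) + (580 + 1133)*(-2175 + 1388) = 9/16 + (580 + 1133)*(-2175 + 1388) = 9/16 + 1713*(-787) = 9/16 - 1348131 = -21570087/16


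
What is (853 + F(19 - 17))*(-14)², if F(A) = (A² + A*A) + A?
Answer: 169148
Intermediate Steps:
F(A) = A + 2*A² (F(A) = (A² + A²) + A = 2*A² + A = A + 2*A²)
(853 + F(19 - 17))*(-14)² = (853 + (19 - 17)*(1 + 2*(19 - 17)))*(-14)² = (853 + 2*(1 + 2*2))*196 = (853 + 2*(1 + 4))*196 = (853 + 2*5)*196 = (853 + 10)*196 = 863*196 = 169148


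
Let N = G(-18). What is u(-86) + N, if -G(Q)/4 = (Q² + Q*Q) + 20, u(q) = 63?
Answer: -2609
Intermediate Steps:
G(Q) = -80 - 8*Q² (G(Q) = -4*((Q² + Q*Q) + 20) = -4*((Q² + Q²) + 20) = -4*(2*Q² + 20) = -4*(20 + 2*Q²) = -80 - 8*Q²)
N = -2672 (N = -80 - 8*(-18)² = -80 - 8*324 = -80 - 2592 = -2672)
u(-86) + N = 63 - 2672 = -2609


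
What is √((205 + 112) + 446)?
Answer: √763 ≈ 27.622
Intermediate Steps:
√((205 + 112) + 446) = √(317 + 446) = √763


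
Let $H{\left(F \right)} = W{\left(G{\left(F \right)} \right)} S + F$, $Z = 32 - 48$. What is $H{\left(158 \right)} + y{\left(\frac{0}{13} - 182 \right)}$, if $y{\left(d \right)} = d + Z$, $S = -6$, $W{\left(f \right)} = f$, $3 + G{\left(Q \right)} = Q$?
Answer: $-970$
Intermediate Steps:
$G{\left(Q \right)} = -3 + Q$
$Z = -16$
$y{\left(d \right)} = -16 + d$ ($y{\left(d \right)} = d - 16 = -16 + d$)
$H{\left(F \right)} = 18 - 5 F$ ($H{\left(F \right)} = \left(-3 + F\right) \left(-6\right) + F = \left(18 - 6 F\right) + F = 18 - 5 F$)
$H{\left(158 \right)} + y{\left(\frac{0}{13} - 182 \right)} = \left(18 - 790\right) + \left(-16 + \left(\frac{0}{13} - 182\right)\right) = \left(18 - 790\right) + \left(-16 + \left(0 \cdot \frac{1}{13} - 182\right)\right) = -772 + \left(-16 + \left(0 - 182\right)\right) = -772 - 198 = -970$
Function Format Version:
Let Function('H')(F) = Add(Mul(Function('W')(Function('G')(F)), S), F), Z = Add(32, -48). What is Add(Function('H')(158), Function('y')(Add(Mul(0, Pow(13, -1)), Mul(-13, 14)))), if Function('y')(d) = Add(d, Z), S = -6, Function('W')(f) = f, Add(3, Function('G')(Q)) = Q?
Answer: -970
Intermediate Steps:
Function('G')(Q) = Add(-3, Q)
Z = -16
Function('y')(d) = Add(-16, d) (Function('y')(d) = Add(d, -16) = Add(-16, d))
Function('H')(F) = Add(18, Mul(-5, F)) (Function('H')(F) = Add(Mul(Add(-3, F), -6), F) = Add(Add(18, Mul(-6, F)), F) = Add(18, Mul(-5, F)))
Add(Function('H')(158), Function('y')(Add(Mul(0, Pow(13, -1)), Mul(-13, 14)))) = Add(Add(18, Mul(-5, 158)), Add(-16, Add(Mul(0, Pow(13, -1)), Mul(-13, 14)))) = Add(Add(18, -790), Add(-16, Add(Mul(0, Rational(1, 13)), -182))) = Add(-772, Add(-16, Add(0, -182))) = Add(-772, Add(-16, -182)) = Add(-772, -198) = -970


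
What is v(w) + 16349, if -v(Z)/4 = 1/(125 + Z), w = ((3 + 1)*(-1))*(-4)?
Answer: 2305205/141 ≈ 16349.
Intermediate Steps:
w = 16 (w = (4*(-1))*(-4) = -4*(-4) = 16)
v(Z) = -4/(125 + Z)
v(w) + 16349 = -4/(125 + 16) + 16349 = -4/141 + 16349 = 2305205/141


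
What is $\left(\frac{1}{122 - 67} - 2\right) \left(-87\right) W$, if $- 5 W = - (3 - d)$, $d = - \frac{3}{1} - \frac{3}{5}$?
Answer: $\frac{28449}{125} \approx 227.59$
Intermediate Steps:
$d = - \frac{18}{5}$ ($d = \left(-3\right) 1 - \frac{3}{5} = -3 - \frac{3}{5} = - \frac{18}{5} \approx -3.6$)
$W = \frac{33}{25}$ ($W = - \frac{\left(-1\right) \left(3 - - \frac{18}{5}\right)}{5} = - \frac{\left(-1\right) \left(3 + \frac{18}{5}\right)}{5} = - \frac{\left(-1\right) \frac{33}{5}}{5} = \left(- \frac{1}{5}\right) \left(- \frac{33}{5}\right) = \frac{33}{25} \approx 1.32$)
$\left(\frac{1}{122 - 67} - 2\right) \left(-87\right) W = \left(\frac{1}{122 - 67} - 2\right) \left(-87\right) \frac{33}{25} = \left(\frac{1}{55} - 2\right) \left(-87\right) \frac{33}{25} = \left(- \frac{109}{55}\right) \left(-87\right) \frac{33}{25} = \frac{9483}{55} \cdot \frac{33}{25} = \frac{28449}{125}$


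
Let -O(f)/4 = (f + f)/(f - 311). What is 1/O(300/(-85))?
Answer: -5347/480 ≈ -11.140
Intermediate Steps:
O(f) = -8*f/(-311 + f) (O(f) = -4*(f + f)/(f - 311) = -4*2*f/(-311 + f) = -8*f/(-311 + f))
1/O(300/(-85)) = 1/(-8*300/(-85)/(-311 + 300/(-85))) = 1/(-8*300*(-1/85)/(-311 + 300*(-1/85))) = 1/(-8*(-60/17)/(-311 - 60/17)) = 1/(-8*(-60/17)/(-5347/17)) = 1/(-8*(-60/17)*(-17/5347)) = 1/(-480/5347) = -5347/480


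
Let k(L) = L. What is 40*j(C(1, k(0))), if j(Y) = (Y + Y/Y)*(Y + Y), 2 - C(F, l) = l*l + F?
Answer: 160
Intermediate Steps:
C(F, l) = 2 - F - l² (C(F, l) = 2 - (l*l + F) = 2 - (l² + F) = 2 - (F + l²) = 2 + (-F - l²) = 2 - F - l²)
j(Y) = 2*Y*(1 + Y) (j(Y) = (Y + 1)*(2*Y) = (1 + Y)*(2*Y) = 2*Y*(1 + Y))
40*j(C(1, k(0))) = 40*(2*(2 - 1*1 - 1*0²)*(1 + (2 - 1*1 - 1*0²))) = 40*(2*(2 - 1 - 1*0)*(1 + (2 - 1 - 1*0))) = 40*(2*(2 - 1 + 0)*(1 + (2 - 1 + 0))) = 40*(2*1*(1 + 1)) = 40*(2*1*2) = 40*4 = 160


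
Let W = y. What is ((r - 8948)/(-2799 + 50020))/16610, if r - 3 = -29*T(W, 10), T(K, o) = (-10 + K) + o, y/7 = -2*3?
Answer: -7727/784340810 ≈ -9.8516e-6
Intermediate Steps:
y = -42 (y = 7*(-2*3) = 7*(-6) = -42)
W = -42
T(K, o) = -10 + K + o
r = 1221 (r = 3 - 29*(-10 - 42 + 10) = 3 - 29*(-42) = 3 + 1218 = 1221)
((r - 8948)/(-2799 + 50020))/16610 = ((1221 - 8948)/(-2799 + 50020))/16610 = -7727/47221*(1/16610) = -7727*1/47221*(1/16610) = -7727/47221*1/16610 = -7727/784340810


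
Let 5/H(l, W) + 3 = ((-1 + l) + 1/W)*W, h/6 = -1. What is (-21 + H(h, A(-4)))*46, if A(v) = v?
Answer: -12443/13 ≈ -957.15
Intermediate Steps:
h = -6 (h = 6*(-1) = -6)
H(l, W) = 5/(-3 + W*(-1 + l + 1/W)) (H(l, W) = 5/(-3 + ((-1 + l) + 1/W)*W) = 5/(-3 + (-1 + l + 1/W)*W) = 5/(-3 + W*(-1 + l + 1/W)))
(-21 + H(h, A(-4)))*46 = (-21 + 5/(-2 - 1*(-4) - 4*(-6)))*46 = (-21 + 5/(-2 + 4 + 24))*46 = (-21 + 5/26)*46 = -541/26*46 = -12443/13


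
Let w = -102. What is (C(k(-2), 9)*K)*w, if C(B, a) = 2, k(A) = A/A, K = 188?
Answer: -38352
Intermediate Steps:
k(A) = 1
(C(k(-2), 9)*K)*w = (2*188)*(-102) = 376*(-102) = -38352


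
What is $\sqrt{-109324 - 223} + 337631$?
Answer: $337631 + i \sqrt{109547} \approx 3.3763 \cdot 10^{5} + 330.98 i$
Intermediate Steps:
$\sqrt{-109324 - 223} + 337631 = \sqrt{-109547} + 337631 = i \sqrt{109547} + 337631 = 337631 + i \sqrt{109547}$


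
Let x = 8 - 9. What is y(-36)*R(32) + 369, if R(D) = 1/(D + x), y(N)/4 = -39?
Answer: 11283/31 ≈ 363.97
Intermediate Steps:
x = -1
y(N) = -156 (y(N) = 4*(-39) = -156)
R(D) = 1/(-1 + D) (R(D) = 1/(D - 1) = 1/(-1 + D))
y(-36)*R(32) + 369 = -156/(-1 + 32) + 369 = -156/31 + 369 = 11283/31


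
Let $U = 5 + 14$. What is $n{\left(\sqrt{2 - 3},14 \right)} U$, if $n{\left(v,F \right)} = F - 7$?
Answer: $133$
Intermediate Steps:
$U = 19$
$n{\left(v,F \right)} = -7 + F$
$n{\left(\sqrt{2 - 3},14 \right)} U = \left(-7 + 14\right) 19 = 7 \cdot 19 = 133$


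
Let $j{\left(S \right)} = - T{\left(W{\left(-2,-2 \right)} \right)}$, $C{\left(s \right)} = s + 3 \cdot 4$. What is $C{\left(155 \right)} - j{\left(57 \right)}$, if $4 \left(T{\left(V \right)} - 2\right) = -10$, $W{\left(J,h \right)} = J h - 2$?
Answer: $\frac{333}{2} \approx 166.5$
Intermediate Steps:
$C{\left(s \right)} = 12 + s$ ($C{\left(s \right)} = s + 12 = 12 + s$)
$W{\left(J,h \right)} = -2 + J h$
$T{\left(V \right)} = - \frac{1}{2}$ ($T{\left(V \right)} = 2 + \frac{1}{4} \left(-10\right) = 2 - \frac{5}{2} = - \frac{1}{2}$)
$j{\left(S \right)} = \frac{1}{2}$ ($j{\left(S \right)} = \left(-1\right) \left(- \frac{1}{2}\right) = \frac{1}{2}$)
$C{\left(155 \right)} - j{\left(57 \right)} = \left(12 + 155\right) - \frac{1}{2} = 167 - \frac{1}{2} = \frac{333}{2}$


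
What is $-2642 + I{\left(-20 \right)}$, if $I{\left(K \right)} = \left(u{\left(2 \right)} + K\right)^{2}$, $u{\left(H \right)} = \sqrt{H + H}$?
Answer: $-2318$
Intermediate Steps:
$u{\left(H \right)} = \sqrt{2} \sqrt{H}$ ($u{\left(H \right)} = \sqrt{2 H} = \sqrt{2} \sqrt{H}$)
$I{\left(K \right)} = \left(2 + K\right)^{2}$ ($I{\left(K \right)} = \left(\sqrt{2} \sqrt{2} + K\right)^{2} = \left(2 + K\right)^{2}$)
$-2642 + I{\left(-20 \right)} = -2642 + \left(2 - 20\right)^{2} = -2642 + \left(-18\right)^{2} = -2642 + 324 = -2318$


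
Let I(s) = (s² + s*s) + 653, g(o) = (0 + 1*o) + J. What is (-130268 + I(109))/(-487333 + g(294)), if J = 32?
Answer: 105853/487007 ≈ 0.21735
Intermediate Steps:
g(o) = 32 + o (g(o) = (0 + 1*o) + 32 = (0 + o) + 32 = o + 32 = 32 + o)
I(s) = 653 + 2*s² (I(s) = (s² + s²) + 653 = 2*s² + 653 = 653 + 2*s²)
(-130268 + I(109))/(-487333 + g(294)) = (-130268 + (653 + 2*109²))/(-487333 + (32 + 294)) = (-130268 + (653 + 2*11881))/(-487333 + 326) = (-130268 + (653 + 23762))/(-487007) = (-130268 + 24415)*(-1/487007) = -105853*(-1/487007) = 105853/487007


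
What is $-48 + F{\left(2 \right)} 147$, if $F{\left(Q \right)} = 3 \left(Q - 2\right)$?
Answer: $-48$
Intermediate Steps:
$F{\left(Q \right)} = -6 + 3 Q$ ($F{\left(Q \right)} = 3 \left(-2 + Q\right) = -6 + 3 Q$)
$-48 + F{\left(2 \right)} 147 = -48 + \left(-6 + 3 \cdot 2\right) 147 = -48 + \left(-6 + 6\right) 147 = -48 + 0 \cdot 147 = -48 + 0 = -48$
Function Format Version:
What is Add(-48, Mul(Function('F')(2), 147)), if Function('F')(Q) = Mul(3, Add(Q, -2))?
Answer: -48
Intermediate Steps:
Function('F')(Q) = Add(-6, Mul(3, Q)) (Function('F')(Q) = Mul(3, Add(-2, Q)) = Add(-6, Mul(3, Q)))
Add(-48, Mul(Function('F')(2), 147)) = Add(-48, Mul(Add(-6, Mul(3, 2)), 147)) = Add(-48, Mul(Add(-6, 6), 147)) = Add(-48, Mul(0, 147)) = Add(-48, 0) = -48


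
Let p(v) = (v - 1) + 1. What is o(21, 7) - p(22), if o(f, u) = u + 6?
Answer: -9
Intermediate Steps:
o(f, u) = 6 + u
p(v) = v (p(v) = (-1 + v) + 1 = v)
o(21, 7) - p(22) = (6 + 7) - 1*22 = 13 - 22 = -9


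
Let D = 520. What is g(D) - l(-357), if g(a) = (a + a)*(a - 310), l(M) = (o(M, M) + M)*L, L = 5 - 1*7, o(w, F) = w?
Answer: 216972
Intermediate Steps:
L = -2 (L = 5 - 7 = -2)
l(M) = -4*M (l(M) = (M + M)*(-2) = (2*M)*(-2) = -4*M)
g(a) = 2*a*(-310 + a) (g(a) = (2*a)*(-310 + a) = 2*a*(-310 + a))
g(D) - l(-357) = 2*520*(-310 + 520) - (-4)*(-357) = 2*520*210 - 1*1428 = 218400 - 1428 = 216972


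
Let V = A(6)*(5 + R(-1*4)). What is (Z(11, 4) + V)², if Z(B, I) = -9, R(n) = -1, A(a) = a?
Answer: 225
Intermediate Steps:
V = 24 (V = 6*(5 - 1) = 6*4 = 24)
(Z(11, 4) + V)² = (-9 + 24)² = 15² = 225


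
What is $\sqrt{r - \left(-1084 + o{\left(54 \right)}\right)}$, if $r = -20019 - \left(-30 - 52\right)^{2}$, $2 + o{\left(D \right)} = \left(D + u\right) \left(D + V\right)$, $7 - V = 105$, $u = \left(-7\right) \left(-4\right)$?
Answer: $i \sqrt{22049} \approx 148.49 i$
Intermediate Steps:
$u = 28$
$V = -98$ ($V = 7 - 105 = -98$)
$o{\left(D \right)} = -2 + \left(-98 + D\right) \left(28 + D\right)$ ($o{\left(D \right)} = -2 + \left(D + 28\right) \left(D - 98\right) = -2 + \left(28 + D\right) \left(-98 + D\right) = -2 + \left(-98 + D\right) \left(28 + D\right)$)
$r = -26743$ ($r = -20019 - \left(-82\right)^{2} = -20019 - 6724 = -26743$)
$\sqrt{r - \left(-1084 + o{\left(54 \right)}\right)} = \sqrt{-26743 + \left(1084 - \left(-2746 + 54^{2} - 3780\right)\right)} = \sqrt{-26743 + \left(1084 - \left(-2746 + 2916 - 3780\right)\right)} = \sqrt{-26743 + \left(1084 - -3610\right)} = \sqrt{-26743 + \left(1084 + 3610\right)} = \sqrt{-26743 + 4694} = \sqrt{-22049} = i \sqrt{22049}$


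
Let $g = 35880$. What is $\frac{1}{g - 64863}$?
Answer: $- \frac{1}{28983} \approx -3.4503 \cdot 10^{-5}$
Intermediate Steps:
$\frac{1}{g - 64863} = \frac{1}{35880 - 64863} = \frac{1}{-28983} = - \frac{1}{28983}$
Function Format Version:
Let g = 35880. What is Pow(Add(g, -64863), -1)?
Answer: Rational(-1, 28983) ≈ -3.4503e-5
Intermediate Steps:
Pow(Add(g, -64863), -1) = Pow(Add(35880, -64863), -1) = Pow(-28983, -1) = Rational(-1, 28983)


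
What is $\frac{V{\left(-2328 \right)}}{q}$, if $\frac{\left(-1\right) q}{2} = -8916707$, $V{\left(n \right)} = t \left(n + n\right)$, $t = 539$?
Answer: $- \frac{1254792}{8916707} \approx -0.14072$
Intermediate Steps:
$V{\left(n \right)} = 1078 n$ ($V{\left(n \right)} = 539 \left(n + n\right) = 539 \cdot 2 n = 1078 n$)
$q = 17833414$ ($q = \left(-2\right) \left(-8916707\right) = 17833414$)
$\frac{V{\left(-2328 \right)}}{q} = \frac{1078 \left(-2328\right)}{17833414} = \left(-2509584\right) \frac{1}{17833414} = - \frac{1254792}{8916707}$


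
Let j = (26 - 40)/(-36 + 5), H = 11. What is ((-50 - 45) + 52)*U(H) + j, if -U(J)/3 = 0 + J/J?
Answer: 4013/31 ≈ 129.45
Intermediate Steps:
j = 14/31 (j = -14/(-31) = -14*(-1/31) = 14/31 ≈ 0.45161)
U(J) = -3 (U(J) = -3*(0 + J/J) = -3*(0 + 1) = -3*1 = -3)
((-50 - 45) + 52)*U(H) + j = ((-50 - 45) + 52)*(-3) + 14/31 = (-95 + 52)*(-3) + 14/31 = -43*(-3) + 14/31 = 129 + 14/31 = 4013/31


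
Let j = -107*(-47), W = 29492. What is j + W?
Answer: 34521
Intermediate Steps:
j = 5029
j + W = 5029 + 29492 = 34521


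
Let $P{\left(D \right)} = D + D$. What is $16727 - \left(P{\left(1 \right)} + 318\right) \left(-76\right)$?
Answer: $41047$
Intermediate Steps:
$P{\left(D \right)} = 2 D$
$16727 - \left(P{\left(1 \right)} + 318\right) \left(-76\right) = 16727 - \left(2 \cdot 1 + 318\right) \left(-76\right) = 16727 - \left(2 + 318\right) \left(-76\right) = 16727 - 320 \left(-76\right) = 16727 - -24320 = 16727 + 24320 = 41047$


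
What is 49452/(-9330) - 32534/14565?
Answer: -6825404/905943 ≈ -7.5340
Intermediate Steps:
49452/(-9330) - 32534/14565 = 49452*(-1/9330) - 32534*1/14565 = -8242/1555 - 32534/14565 = -6825404/905943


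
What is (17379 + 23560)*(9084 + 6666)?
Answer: 644789250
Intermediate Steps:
(17379 + 23560)*(9084 + 6666) = 40939*15750 = 644789250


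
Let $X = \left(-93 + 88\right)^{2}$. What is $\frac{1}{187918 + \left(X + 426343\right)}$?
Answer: $\frac{1}{614286} \approx 1.6279 \cdot 10^{-6}$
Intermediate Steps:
$X = 25$ ($X = \left(-5\right)^{2} = 25$)
$\frac{1}{187918 + \left(X + 426343\right)} = \frac{1}{187918 + \left(25 + 426343\right)} = \frac{1}{187918 + 426368} = \frac{1}{614286}$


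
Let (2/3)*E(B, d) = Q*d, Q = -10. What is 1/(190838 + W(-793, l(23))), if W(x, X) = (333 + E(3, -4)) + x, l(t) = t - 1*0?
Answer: 1/190438 ≈ 5.2511e-6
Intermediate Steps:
l(t) = t (l(t) = t + 0 = t)
E(B, d) = -15*d (E(B, d) = 3*(-10*d)/2 = -15*d)
W(x, X) = 393 + x (W(x, X) = (333 - 15*(-4)) + x = (333 + 60) + x = 393 + x)
1/(190838 + W(-793, l(23))) = 1/(190838 + (393 - 793)) = 1/(190838 - 400) = 1/190438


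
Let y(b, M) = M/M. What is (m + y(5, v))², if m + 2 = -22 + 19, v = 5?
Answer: 16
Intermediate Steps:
y(b, M) = 1
m = -5 (m = -2 + (-22 + 19) = -2 - 3 = -5)
(m + y(5, v))² = (-5 + 1)² = (-4)² = 16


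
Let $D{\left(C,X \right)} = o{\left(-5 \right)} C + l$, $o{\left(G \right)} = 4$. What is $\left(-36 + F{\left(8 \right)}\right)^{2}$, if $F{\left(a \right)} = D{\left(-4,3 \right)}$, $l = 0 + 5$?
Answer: $2209$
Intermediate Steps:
$l = 5$
$D{\left(C,X \right)} = 5 + 4 C$ ($D{\left(C,X \right)} = 4 C + 5 = 5 + 4 C$)
$F{\left(a \right)} = -11$ ($F{\left(a \right)} = 5 + 4 \left(-4\right) = 5 - 16 = -11$)
$\left(-36 + F{\left(8 \right)}\right)^{2} = \left(-36 - 11\right)^{2} = \left(-47\right)^{2} = 2209$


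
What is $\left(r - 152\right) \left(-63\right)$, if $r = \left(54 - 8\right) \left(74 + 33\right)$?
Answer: $-300510$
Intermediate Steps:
$r = 4922$ ($r = 46 \cdot 107 = 4922$)
$\left(r - 152\right) \left(-63\right) = \left(4922 - 152\right) \left(-63\right) = 4770 \left(-63\right) = -300510$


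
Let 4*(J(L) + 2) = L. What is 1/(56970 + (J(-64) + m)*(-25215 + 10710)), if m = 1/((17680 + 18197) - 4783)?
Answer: 31094/9889743135 ≈ 3.1441e-6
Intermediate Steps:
m = 1/31094 (m = 1/(35877 - 4783) = 1/31094 ≈ 3.2161e-5)
J(L) = -2 + L/4
1/(56970 + (J(-64) + m)*(-25215 + 10710)) = 1/(56970 + ((-2 + (1/4)*(-64)) + 1/31094)*(-25215 + 10710)) = 1/(56970 + ((-2 - 16) + 1/31094)*(-14505)) = 1/(56970 + (-18 + 1/31094)*(-14505)) = 1/(56970 - 559691/31094*(-14505)) = 1/(56970 + 8118317955/31094) = 1/(9889743135/31094) = 31094/9889743135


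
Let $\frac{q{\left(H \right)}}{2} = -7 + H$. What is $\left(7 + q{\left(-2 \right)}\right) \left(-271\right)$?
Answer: $2981$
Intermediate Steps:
$q{\left(H \right)} = -14 + 2 H$ ($q{\left(H \right)} = 2 \left(-7 + H\right) = -14 + 2 H$)
$\left(7 + q{\left(-2 \right)}\right) \left(-271\right) = \left(7 + \left(-14 + 2 \left(-2\right)\right)\right) \left(-271\right) = \left(7 - 18\right) \left(-271\right) = \left(-11\right) \left(-271\right) = 2981$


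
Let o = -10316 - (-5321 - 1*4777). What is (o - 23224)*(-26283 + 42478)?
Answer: -379643190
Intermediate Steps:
o = -218 (o = -10316 - (-5321 - 4777) = -10316 - 1*(-10098) = -10316 + 10098 = -218)
(o - 23224)*(-26283 + 42478) = (-218 - 23224)*(-26283 + 42478) = -23442*16195 = -379643190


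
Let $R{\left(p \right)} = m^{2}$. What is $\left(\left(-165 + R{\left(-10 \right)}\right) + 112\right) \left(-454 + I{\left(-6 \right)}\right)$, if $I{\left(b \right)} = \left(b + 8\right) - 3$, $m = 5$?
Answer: $12740$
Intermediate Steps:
$R{\left(p \right)} = 25$ ($R{\left(p \right)} = 5^{2} = 25$)
$I{\left(b \right)} = 5 + b$ ($I{\left(b \right)} = \left(8 + b\right) - 3 = 5 + b$)
$\left(\left(-165 + R{\left(-10 \right)}\right) + 112\right) \left(-454 + I{\left(-6 \right)}\right) = \left(\left(-165 + 25\right) + 112\right) \left(-454 + \left(5 - 6\right)\right) = \left(-140 + 112\right) \left(-454 - 1\right) = \left(-28\right) \left(-455\right) = 12740$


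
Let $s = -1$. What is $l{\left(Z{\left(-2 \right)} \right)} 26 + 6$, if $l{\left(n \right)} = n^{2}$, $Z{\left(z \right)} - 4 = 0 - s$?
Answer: $656$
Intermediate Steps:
$Z{\left(z \right)} = 5$ ($Z{\left(z \right)} = 4 + \left(0 - -1\right) = 4 + \left(0 + 1\right) = 4 + 1 = 5$)
$l{\left(Z{\left(-2 \right)} \right)} 26 + 6 = 5^{2} \cdot 26 + 6 = 25 \cdot 26 + 6 = 650 + 6 = 656$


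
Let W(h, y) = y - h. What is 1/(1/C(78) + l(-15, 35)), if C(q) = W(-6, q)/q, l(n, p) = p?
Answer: 14/503 ≈ 0.027833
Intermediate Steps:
C(q) = (6 + q)/q (C(q) = (q - 1*(-6))/q = (q + 6)/q = (6 + q)/q)
1/(1/C(78) + l(-15, 35)) = 1/(1/((6 + 78)/78) + 35) = 1/(1/((1/78)*84) + 35) = 1/(1/(14/13) + 35) = 1/(13/14 + 35) = 1/(503/14) = 14/503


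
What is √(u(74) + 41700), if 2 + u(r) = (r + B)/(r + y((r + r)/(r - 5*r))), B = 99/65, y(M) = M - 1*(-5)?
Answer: 2*√1085653587785/10205 ≈ 204.20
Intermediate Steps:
y(M) = 5 + M (y(M) = M + 5 = 5 + M)
B = 99/65 (B = 99*(1/65) = 99/65 ≈ 1.5231)
u(r) = -2 + (99/65 + r)/(9/2 + r) (u(r) = -2 + (r + 99/65)/(r + (5 + (r + r)/(r - 5*r))) = -2 + (99/65 + r)/(r + (5 + (2*r)/((-4*r)))) = -2 + (99/65 + r)/(r + (5 + (2*r)*(-1/(4*r)))) = -2 + (99/65 + r)/(r + (5 - ½)) = -2 + (99/65 + r)/(r + 9/2) = -2 + (99/65 + r)/(9/2 + r))
√(u(74) + 41700) = √(2*(-486 - 65*74)/(65*(9 + 2*74)) + 41700) = √(2*(-486 - 4810)/(65*(9 + 148)) + 41700) = √((2/65)*(-5296)/157 + 41700) = √((2/65)*(1/157)*(-5296) + 41700) = √(-10592/10205 + 41700) = √(425537908/10205) = 2*√1085653587785/10205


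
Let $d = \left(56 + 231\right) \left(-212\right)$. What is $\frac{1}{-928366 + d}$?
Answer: $- \frac{1}{989210} \approx -1.0109 \cdot 10^{-6}$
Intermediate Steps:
$d = -60844$ ($d = 287 \left(-212\right) = -60844$)
$\frac{1}{-928366 + d} = \frac{1}{-928366 - 60844} = \frac{1}{-989210} = - \frac{1}{989210}$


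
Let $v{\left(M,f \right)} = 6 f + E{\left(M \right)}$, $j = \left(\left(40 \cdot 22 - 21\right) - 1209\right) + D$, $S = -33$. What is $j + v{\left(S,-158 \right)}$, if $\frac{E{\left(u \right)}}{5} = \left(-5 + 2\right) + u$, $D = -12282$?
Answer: $-13760$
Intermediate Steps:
$E{\left(u \right)} = -15 + 5 u$ ($E{\left(u \right)} = 5 \left(\left(-5 + 2\right) + u\right) = 5 \left(-3 + u\right) = -15 + 5 u$)
$j = -12632$ ($j = \left(\left(40 \cdot 22 - 21\right) - 1209\right) - 12282 = \left(\left(880 - 21\right) - 1209\right) - 12282 = \left(859 - 1209\right) - 12282 = -350 - 12282 = -12632$)
$v{\left(M,f \right)} = -15 + 5 M + 6 f$ ($v{\left(M,f \right)} = 6 f + \left(-15 + 5 M\right) = -15 + 5 M + 6 f$)
$j + v{\left(S,-158 \right)} = -12632 + \left(-15 + 5 \left(-33\right) + 6 \left(-158\right)\right) = -12632 - 1128 = -13760$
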